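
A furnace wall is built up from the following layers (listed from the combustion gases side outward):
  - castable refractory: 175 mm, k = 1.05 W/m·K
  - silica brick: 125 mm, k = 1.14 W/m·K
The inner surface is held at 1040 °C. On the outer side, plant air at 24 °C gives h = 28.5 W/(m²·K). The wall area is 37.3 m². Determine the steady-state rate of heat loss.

Q ≈ 122000 W

Thermal resistances in series:
R_castable refractory = L/(kA) = 0.175/(1.05×37.3) = 0.004468 K/W
R_silica brick = L/(kA) = 0.125/(1.14×37.3) = 0.00294 K/W
R_outer film = 1/(h_o·A) = 1/(28.5×37.3) = 9.407×10^-4 K/W
R_total = 0.008349 K/W
Q = ΔT / R_total = 1016 / 0.008349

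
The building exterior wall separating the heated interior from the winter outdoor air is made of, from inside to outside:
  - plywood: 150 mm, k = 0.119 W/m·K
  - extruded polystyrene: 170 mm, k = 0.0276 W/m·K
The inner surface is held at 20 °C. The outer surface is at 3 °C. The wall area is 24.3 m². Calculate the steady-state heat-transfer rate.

Q ≈ 55.7 W

Treating each layer as a thermal resistance in series:
R_plywood = L/(kA) = 0.15/(0.119×24.3) = 0.05187 K/W
R_extruded polystyrene = L/(kA) = 0.17/(0.0276×24.3) = 0.2535 K/W
R_total = 0.3053 K/W
Q = ΔT / R_total = 17 / 0.3053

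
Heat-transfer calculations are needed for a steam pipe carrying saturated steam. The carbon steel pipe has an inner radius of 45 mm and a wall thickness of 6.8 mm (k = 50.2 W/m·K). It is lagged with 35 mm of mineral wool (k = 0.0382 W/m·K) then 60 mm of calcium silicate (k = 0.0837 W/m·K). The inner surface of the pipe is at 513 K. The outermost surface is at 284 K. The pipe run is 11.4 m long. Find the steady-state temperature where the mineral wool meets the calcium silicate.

For a radial system each layer contributes R = ln(r_out/r_in)/(2πkL); films add R = 1/(hA).
R_carbon steel pipe wall = ln(51.8/45)/(2π×50.2×11.4) = 3.914×10^-5 K/W
R_mineral wool = ln(86.8/51.8)/(2π×0.0382×11.4) = 0.1887 K/W
R_calcium silicate = ln(146.8/86.8)/(2π×0.0837×11.4) = 0.08765 K/W
R_total = 0.2763 K/W
Q = ΔT/R_total = 229/0.2763
Q = 829 W
T_interface = T_inner − Q·ΣR(inner→interface) = 513 − 829×0.1887

T ≈ 357 K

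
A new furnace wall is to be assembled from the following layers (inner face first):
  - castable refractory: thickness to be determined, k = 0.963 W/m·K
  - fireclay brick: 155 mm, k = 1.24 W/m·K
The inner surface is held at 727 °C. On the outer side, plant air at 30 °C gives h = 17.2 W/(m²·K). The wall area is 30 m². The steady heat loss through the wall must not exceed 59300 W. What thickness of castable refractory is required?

L ≈ 163 mm

Model the wall as resistances in series:
R_fireclay brick = L/(kA) = 0.155/(1.24×30) = 0.004167 K/W
R_outer film = 1/(h_o·A) = 1/(17.2×30) = 0.001938 K/W
Sum of the known resistances R_other = 0.006105 K/W
Required total resistance R_tot = ΔT/Q_allow = 697/59300 = 0.01175 K/W
R_castable refractory = R_tot − R_other = 0.005649 K/W
L = R·k·A = 0.005649×0.963×30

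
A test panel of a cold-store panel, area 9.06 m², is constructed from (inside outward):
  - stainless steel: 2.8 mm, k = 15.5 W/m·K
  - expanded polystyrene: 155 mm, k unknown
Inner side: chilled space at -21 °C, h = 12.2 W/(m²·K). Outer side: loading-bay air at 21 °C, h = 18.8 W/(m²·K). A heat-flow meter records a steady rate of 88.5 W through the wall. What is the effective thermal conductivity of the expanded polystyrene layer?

Series thermal resistances:
R_inner film = 1/(h_i·A) = 1/(12.2×9.06) = 0.009047 K/W
R_stainless steel = L/(kA) = 0.0028/(15.5×9.06) = 1.994×10^-5 K/W
R_outer film = 1/(h_o·A) = 1/(18.8×9.06) = 0.005871 K/W
Sum of known resistances R_other = 0.01494 K/W
Total R = ΔT/Q = 42/88.5 = 0.4746 K/W
R_expanded polystyrene = R_total − R_other = 0.4596 K/W
k = L/(R·A) = 0.155/(0.4596×9.06)

k ≈ 0.0372 W/(m·K)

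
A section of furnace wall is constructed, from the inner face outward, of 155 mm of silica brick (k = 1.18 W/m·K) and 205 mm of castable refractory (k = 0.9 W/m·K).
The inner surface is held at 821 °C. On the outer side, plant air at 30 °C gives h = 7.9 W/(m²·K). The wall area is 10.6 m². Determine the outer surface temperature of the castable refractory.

T ≈ 236 °C

Model the wall as resistances in series:
R_silica brick = L/(kA) = 0.155/(1.18×10.6) = 0.01239 K/W
R_castable refractory = L/(kA) = 0.205/(0.9×10.6) = 0.02149 K/W
R_outer film = 1/(h_o·A) = 1/(7.9×10.6) = 0.01194 K/W
R_total = 0.04582 K/W;  Q = ΔT/R_total = 791/0.04582 = 17260 W
T_interface = T_inner − Q·ΣR(inner→interface) = 821 − 17300×0.03388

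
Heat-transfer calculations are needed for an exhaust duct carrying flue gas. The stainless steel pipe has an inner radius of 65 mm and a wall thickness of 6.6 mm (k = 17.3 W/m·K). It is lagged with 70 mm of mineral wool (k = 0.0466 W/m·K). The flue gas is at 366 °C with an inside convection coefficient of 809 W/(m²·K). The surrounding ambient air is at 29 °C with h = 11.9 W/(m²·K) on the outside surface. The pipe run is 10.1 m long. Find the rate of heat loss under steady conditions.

Radial resistances (cylindrical: R_cond = ln(r_o/r_i)/(2πkL), R_conv = 1/(h·2πrL)):
R_inner film = 1/(h_i·2πr₁L) = 1/(809×2π×0.065×10.1) = 2.997×10^-4 K/W
R_stainless steel pipe wall = ln(71.6/65)/(2π×17.3×10.1) = 8.809×10^-5 K/W
R_mineral wool = ln(141.6/71.6)/(2π×0.0466×10.1) = 0.2306 K/W
R_outer film = 1/(h_o·2πr_oL) = 1/(11.9×2π×0.1416×10.1) = 0.009352 K/W
R_total = 0.2403 K/W
Q = ΔT/R_total = 337/0.2403

Q ≈ 1400 W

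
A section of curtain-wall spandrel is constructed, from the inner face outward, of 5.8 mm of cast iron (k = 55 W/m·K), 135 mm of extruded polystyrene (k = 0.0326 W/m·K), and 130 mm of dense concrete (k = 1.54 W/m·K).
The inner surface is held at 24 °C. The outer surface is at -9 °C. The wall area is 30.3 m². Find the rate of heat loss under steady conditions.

Using the resistance-network approach (series):
R_cast iron = L/(kA) = 0.0058/(55×30.3) = 3.48×10^-6 K/W
R_extruded polystyrene = L/(kA) = 0.135/(0.0326×30.3) = 0.1367 K/W
R_dense concrete = L/(kA) = 0.13/(1.54×30.3) = 0.002786 K/W
R_total = 0.1395 K/W
Q = ΔT / R_total = 33 / 0.1395

Q ≈ 237 W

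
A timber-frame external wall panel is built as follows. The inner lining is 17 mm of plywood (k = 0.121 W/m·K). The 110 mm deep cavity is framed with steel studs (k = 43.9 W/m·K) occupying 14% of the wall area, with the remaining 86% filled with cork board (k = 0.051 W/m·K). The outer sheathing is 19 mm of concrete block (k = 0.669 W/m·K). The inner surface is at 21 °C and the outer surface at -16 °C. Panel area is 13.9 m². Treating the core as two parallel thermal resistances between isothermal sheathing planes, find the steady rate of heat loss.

Sheathing layers in series; stud and cavity paths in parallel between them.
R_inner = 0.017/(0.121×13.9) = 0.01011 K/W
R_stud  = 0.11/(43.9×0.14×13.9) = 0.001288 K/W
R_cav   = 0.11/(0.051×0.86×13.9) = 0.1804 K/W
1/R_core = 1/R_stud + 1/R_cav → R_core = 0.001278 K/W
R_outer = 0.019/(0.669×13.9) = 0.002043 K/W
R_total = 0.01343 K/W
Q = ΔT/R_total = 37/0.01343

Q ≈ 2760 W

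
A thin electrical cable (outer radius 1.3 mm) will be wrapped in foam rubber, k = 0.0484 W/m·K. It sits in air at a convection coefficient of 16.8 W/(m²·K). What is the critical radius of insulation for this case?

r_cr ≈ 2.88 mm

For a cylinder r_cr = k/h = 0.0484/16.8
r_cr = 2.88 mm; since the bare radius (1.3 mm) is below r_cr, adding a thin layer of insulation will *increase* heat loss.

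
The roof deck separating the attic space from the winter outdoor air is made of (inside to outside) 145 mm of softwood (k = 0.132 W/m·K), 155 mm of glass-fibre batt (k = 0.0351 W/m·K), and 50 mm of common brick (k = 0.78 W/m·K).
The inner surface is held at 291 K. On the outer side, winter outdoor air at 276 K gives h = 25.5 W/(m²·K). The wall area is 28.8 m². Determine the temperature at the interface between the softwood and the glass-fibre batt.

Series thermal resistances:
R_softwood = L/(kA) = 0.145/(0.132×28.8) = 0.03814 K/W
R_glass-fibre batt = L/(kA) = 0.155/(0.0351×28.8) = 0.1533 K/W
R_common brick = L/(kA) = 0.05/(0.78×28.8) = 0.002226 K/W
R_outer film = 1/(h_o·A) = 1/(25.5×28.8) = 0.001362 K/W
R_total = 0.1951 K/W;  Q = ΔT/R_total = 15/0.1951 = 76.9 W
T_interface = T_inner − Q·ΣR(inner→interface) = 291 − 76.9×0.03814

T ≈ 288 K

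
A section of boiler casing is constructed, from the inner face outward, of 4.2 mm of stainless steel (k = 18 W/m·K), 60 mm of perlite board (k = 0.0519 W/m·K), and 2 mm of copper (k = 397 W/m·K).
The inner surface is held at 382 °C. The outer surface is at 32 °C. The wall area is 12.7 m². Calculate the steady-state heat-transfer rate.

Model the wall as resistances in series:
R_stainless steel = L/(kA) = 0.0042/(18×12.7) = 1.837×10^-5 K/W
R_perlite board = L/(kA) = 0.06/(0.0519×12.7) = 0.09103 K/W
R_copper = L/(kA) = 0.002/(397×12.7) = 3.967×10^-7 K/W
R_total = 0.09105 K/W
Q = ΔT / R_total = 350 / 0.09105

Q ≈ 3840 W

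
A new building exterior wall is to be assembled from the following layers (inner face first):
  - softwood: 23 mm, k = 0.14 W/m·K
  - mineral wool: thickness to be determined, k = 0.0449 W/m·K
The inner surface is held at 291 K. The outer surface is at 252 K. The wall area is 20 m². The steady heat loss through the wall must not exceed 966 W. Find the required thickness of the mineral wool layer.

Using the resistance-network approach (series):
R_softwood = L/(kA) = 0.023/(0.14×20) = 0.008214 K/W
Sum of the known resistances R_other = 0.008214 K/W
Required total resistance R_tot = ΔT/Q_allow = 39/966 = 0.04037 K/W
R_mineral wool = R_tot − R_other = 0.03216 K/W
L = R·k·A = 0.03216×0.0449×20

L ≈ 28.9 mm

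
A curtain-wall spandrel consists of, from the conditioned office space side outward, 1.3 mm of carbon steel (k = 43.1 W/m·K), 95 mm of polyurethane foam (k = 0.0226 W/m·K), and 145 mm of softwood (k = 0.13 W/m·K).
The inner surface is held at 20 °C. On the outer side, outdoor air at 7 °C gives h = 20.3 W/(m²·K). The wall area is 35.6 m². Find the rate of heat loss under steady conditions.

Using the resistance-network approach (series):
R_carbon steel = L/(kA) = 0.0013/(43.1×35.6) = 8.473×10^-7 K/W
R_polyurethane foam = L/(kA) = 0.095/(0.0226×35.6) = 0.1181 K/W
R_softwood = L/(kA) = 0.145/(0.13×35.6) = 0.03133 K/W
R_outer film = 1/(h_o·A) = 1/(20.3×35.6) = 0.001384 K/W
R_total = 0.1508 K/W
Q = ΔT / R_total = 13 / 0.1508

Q ≈ 86.2 W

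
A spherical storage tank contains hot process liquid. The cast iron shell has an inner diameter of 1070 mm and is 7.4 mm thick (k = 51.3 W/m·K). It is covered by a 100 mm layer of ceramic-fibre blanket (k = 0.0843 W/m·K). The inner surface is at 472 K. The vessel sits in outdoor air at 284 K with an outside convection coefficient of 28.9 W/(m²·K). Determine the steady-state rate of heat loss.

Each spherical layer contributes R = (1/r_i − 1/r_o)/(4πk):
R_cast iron shell = (1/0.535 − 1/0.5424)/(4π×51.3) = 3.956×10^-5 K/W
R_ceramic-fibre blanket = (1/0.5424 − 1/0.6424)/(4π×0.0843) = 0.2709 K/W
R_outer film = 1/(h·4πr_o²) = 1/(28.9×4π×0.6424²) = 0.006672 K/W
R_total = 0.2776 K/W
Q = ΔT/R_total = 188/0.2776

Q ≈ 677 W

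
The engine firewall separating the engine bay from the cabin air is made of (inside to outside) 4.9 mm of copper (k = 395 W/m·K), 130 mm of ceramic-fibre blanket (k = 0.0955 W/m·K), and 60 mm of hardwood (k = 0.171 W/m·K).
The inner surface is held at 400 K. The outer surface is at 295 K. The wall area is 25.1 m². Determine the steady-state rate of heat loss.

Model the wall as resistances in series:
R_copper = L/(kA) = 0.0049/(395×25.1) = 4.942×10^-7 K/W
R_ceramic-fibre blanket = L/(kA) = 0.13/(0.0955×25.1) = 0.05423 K/W
R_hardwood = L/(kA) = 0.06/(0.171×25.1) = 0.01398 K/W
R_total = 0.06821 K/W
Q = ΔT / R_total = 105 / 0.06821

Q ≈ 1540 W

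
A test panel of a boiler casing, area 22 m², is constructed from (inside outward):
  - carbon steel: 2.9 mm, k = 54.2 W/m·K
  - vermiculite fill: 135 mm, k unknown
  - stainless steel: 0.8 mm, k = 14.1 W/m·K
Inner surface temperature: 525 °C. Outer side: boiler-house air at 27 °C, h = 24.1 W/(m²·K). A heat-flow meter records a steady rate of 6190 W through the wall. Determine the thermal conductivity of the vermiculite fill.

k ≈ 0.0781 W/(m·K)

Treating each layer as a thermal resistance in series:
R_carbon steel = L/(kA) = 0.0029/(54.2×22) = 2.432×10^-6 K/W
R_stainless steel = L/(kA) = 0.0008/(14.1×22) = 2.579×10^-6 K/W
R_outer film = 1/(h_o·A) = 1/(24.1×22) = 0.001886 K/W
Sum of known resistances R_other = 0.001891 K/W
Total R = ΔT/Q = 498/6190 = 0.08045 K/W
R_vermiculite fill = R_total − R_other = 0.07856 K/W
k = L/(R·A) = 0.135/(0.07856×22)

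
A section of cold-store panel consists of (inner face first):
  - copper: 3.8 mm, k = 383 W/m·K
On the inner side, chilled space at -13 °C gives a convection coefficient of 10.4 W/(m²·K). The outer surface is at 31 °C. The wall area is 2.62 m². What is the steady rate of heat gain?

Using the resistance-network approach (series):
R_inner film = 1/(h_i·A) = 1/(10.4×2.62) = 0.0367 K/W
R_copper = L/(kA) = 0.0038/(383×2.62) = 3.787×10^-6 K/W
R_total = 0.0367 K/W
Q = ΔT / R_total = 44 / 0.0367

Q ≈ 1200 W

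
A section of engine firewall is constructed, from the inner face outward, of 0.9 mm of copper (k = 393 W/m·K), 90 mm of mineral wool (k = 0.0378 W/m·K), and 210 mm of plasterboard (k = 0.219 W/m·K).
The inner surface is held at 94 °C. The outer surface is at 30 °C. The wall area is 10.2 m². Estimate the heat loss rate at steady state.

Q ≈ 195 W

Model the wall as resistances in series:
R_copper = L/(kA) = 0.0009/(393×10.2) = 2.245×10^-7 K/W
R_mineral wool = L/(kA) = 0.09/(0.0378×10.2) = 0.2334 K/W
R_plasterboard = L/(kA) = 0.21/(0.219×10.2) = 0.09401 K/W
R_total = 0.3274 K/W
Q = ΔT / R_total = 64 / 0.3274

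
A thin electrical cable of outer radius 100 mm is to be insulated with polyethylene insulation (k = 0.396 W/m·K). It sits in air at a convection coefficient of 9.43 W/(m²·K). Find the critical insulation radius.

r_cr ≈ 42 mm

For a cylinder r_cr = k/h = 0.396/9.43
r_cr = 42 mm; since the bare radius (100 mm) is above r_cr, any added insulation will reduce heat loss.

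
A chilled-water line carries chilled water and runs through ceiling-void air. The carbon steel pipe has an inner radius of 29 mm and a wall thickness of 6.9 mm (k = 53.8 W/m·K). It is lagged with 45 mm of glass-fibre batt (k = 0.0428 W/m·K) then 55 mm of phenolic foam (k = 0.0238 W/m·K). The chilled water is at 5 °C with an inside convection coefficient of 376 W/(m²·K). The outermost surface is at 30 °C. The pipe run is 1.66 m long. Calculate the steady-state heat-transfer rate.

Treating each annulus and film as a series resistance:
R_inner film = 1/(h_i·2πr₁L) = 1/(376×2π×0.029×1.66) = 0.008793 K/W
R_carbon steel pipe wall = ln(35.9/29)/(2π×53.8×1.66) = 3.804×10^-4 K/W
R_glass-fibre batt = ln(80.9/35.9)/(2π×0.0428×1.66) = 1.82 K/W
R_phenolic foam = ln(135.9/80.9)/(2π×0.0238×1.66) = 2.09 K/W
R_total = 3.919 K/W
Q = ΔT/R_total = 25/3.919

Q ≈ 6.38 W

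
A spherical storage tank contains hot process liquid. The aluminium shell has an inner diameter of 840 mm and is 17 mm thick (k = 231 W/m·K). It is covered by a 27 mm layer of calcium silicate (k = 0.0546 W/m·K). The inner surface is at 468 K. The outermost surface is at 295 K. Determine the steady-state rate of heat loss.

Q ≈ 891 W

Each spherical layer contributes R = (1/r_i − 1/r_o)/(4πk):
R_aluminium shell = (1/0.42 − 1/0.437)/(4π×231) = 3.191×10^-5 K/W
R_calcium silicate = (1/0.437 − 1/0.464)/(4π×0.0546) = 0.1941 K/W
R_total = 0.1941 K/W
Q = ΔT/R_total = 173/0.1941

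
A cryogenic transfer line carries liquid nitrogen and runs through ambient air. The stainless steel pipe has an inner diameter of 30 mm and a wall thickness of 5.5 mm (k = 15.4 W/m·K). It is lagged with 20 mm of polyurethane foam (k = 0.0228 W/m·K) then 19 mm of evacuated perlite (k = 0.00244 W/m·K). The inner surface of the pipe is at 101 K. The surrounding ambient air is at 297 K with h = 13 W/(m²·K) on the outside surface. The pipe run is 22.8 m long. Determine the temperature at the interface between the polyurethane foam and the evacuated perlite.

For a radial system each layer contributes R = ln(r_out/r_in)/(2πkL); films add R = 1/(hA).
R_stainless steel pipe wall = ln(20.5/15)/(2π×15.4×22.8) = 1.416×10^-4 K/W
R_polyurethane foam = ln(40.5/20.5)/(2π×0.0228×22.8) = 0.2085 K/W
R_evacuated perlite = ln(59.5/40.5)/(2π×0.00244×22.8) = 1.1 K/W
R_outer film = 1/(h_o·2πr_oL) = 1/(13×2π×0.0595×22.8) = 0.009025 K/W
R_total = 1.318 K/W
Q = ΔT/R_total = 196/1.318
Q = 149 W
T_interface = T_inner + Q·ΣR(inner→interface) = 101 + 149×0.2086

T ≈ 132 K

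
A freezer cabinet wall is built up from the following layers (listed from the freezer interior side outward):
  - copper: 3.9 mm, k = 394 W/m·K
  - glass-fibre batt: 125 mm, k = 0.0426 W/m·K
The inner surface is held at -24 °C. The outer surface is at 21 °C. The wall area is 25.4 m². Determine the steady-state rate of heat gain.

Q ≈ 390 W

Model the wall as resistances in series:
R_copper = L/(kA) = 0.0039/(394×25.4) = 3.897×10^-7 K/W
R_glass-fibre batt = L/(kA) = 0.125/(0.0426×25.4) = 0.1155 K/W
R_total = 0.1155 K/W
Q = ΔT / R_total = 45 / 0.1155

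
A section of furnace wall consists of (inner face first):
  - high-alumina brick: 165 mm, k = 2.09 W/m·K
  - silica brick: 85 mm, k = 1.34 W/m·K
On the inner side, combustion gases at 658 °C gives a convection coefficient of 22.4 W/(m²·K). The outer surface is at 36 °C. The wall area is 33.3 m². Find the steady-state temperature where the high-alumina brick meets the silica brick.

Treating each layer as a thermal resistance in series:
R_inner film = 1/(h_i·A) = 1/(22.4×33.3) = 0.001341 K/W
R_high-alumina brick = L/(kA) = 0.165/(2.09×33.3) = 0.002371 K/W
R_silica brick = L/(kA) = 0.085/(1.34×33.3) = 0.001905 K/W
R_total = 0.005616 K/W;  Q = ΔT/R_total = 622/0.005616 = 110700 W
T_interface = T_inner − Q·ΣR(inner→interface) = 658 − 111000×0.003711

T ≈ 247 °C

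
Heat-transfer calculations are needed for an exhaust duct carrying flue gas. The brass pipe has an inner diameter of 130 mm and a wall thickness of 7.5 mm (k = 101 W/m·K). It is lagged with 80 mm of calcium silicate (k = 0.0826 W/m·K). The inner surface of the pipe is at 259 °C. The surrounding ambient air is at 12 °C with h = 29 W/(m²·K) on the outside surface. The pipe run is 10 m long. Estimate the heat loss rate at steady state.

Radial resistances (cylindrical: R_cond = ln(r_o/r_i)/(2πkL), R_conv = 1/(h·2πrL)):
R_brass pipe wall = ln(72.5/65)/(2π×101×10) = 1.721×10^-5 K/W
R_calcium silicate = ln(152.5/72.5)/(2π×0.0826×10) = 0.1433 K/W
R_outer film = 1/(h_o·2πr_oL) = 1/(29×2π×0.1525×10) = 0.003599 K/W
R_total = 0.1469 K/W
Q = ΔT/R_total = 247/0.1469

Q ≈ 1680 W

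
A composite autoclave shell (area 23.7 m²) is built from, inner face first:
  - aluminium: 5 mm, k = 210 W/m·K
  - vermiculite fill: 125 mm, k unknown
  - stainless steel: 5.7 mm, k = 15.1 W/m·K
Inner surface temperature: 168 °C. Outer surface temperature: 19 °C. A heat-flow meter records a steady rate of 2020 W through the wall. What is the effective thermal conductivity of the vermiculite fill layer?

Using the resistance-network approach (series):
R_aluminium = L/(kA) = 0.005/(210×23.7) = 1.005×10^-6 K/W
R_stainless steel = L/(kA) = 0.0057/(15.1×23.7) = 1.593×10^-5 K/W
Sum of known resistances R_other = 1.693×10^-5 K/W
Total R = ΔT/Q = 149/2020 = 0.07376 K/W
R_vermiculite fill = R_total − R_other = 0.07375 K/W
k = L/(R·A) = 0.125/(0.07375×23.7)

k ≈ 0.0715 W/(m·K)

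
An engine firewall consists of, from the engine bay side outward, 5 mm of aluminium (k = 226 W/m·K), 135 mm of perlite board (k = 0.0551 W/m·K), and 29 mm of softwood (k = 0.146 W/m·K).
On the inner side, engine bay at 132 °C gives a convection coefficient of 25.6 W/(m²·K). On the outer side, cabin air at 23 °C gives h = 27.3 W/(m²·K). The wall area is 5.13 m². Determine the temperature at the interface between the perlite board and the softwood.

Thermal resistances in series:
R_inner film = 1/(h_i·A) = 1/(25.6×5.13) = 0.007615 K/W
R_aluminium = L/(kA) = 0.005/(226×5.13) = 4.313×10^-6 K/W
R_perlite board = L/(kA) = 0.135/(0.0551×5.13) = 0.4776 K/W
R_softwood = L/(kA) = 0.029/(0.146×5.13) = 0.03872 K/W
R_outer film = 1/(h_o·A) = 1/(27.3×5.13) = 0.00714 K/W
R_total = 0.5311 K/W;  Q = ΔT/R_total = 109/0.5311 = 205.2 W
T_interface = T_inner − Q·ΣR(inner→interface) = 132 − 205×0.4852

T ≈ 32.4 °C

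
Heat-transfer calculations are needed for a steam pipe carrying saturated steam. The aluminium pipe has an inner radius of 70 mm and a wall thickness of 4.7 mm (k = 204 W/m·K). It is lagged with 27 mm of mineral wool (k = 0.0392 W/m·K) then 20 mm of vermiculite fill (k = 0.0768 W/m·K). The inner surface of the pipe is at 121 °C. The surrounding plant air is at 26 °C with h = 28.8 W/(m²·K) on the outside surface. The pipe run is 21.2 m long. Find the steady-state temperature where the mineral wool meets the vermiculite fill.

T ≈ 49.7 °C

Radial resistances (cylindrical: R_cond = ln(r_o/r_i)/(2πkL), R_conv = 1/(h·2πrL)):
R_aluminium pipe wall = ln(74.7/70)/(2π×204×21.2) = 2.391×10^-6 K/W
R_mineral wool = ln(101.7/74.7)/(2π×0.0392×21.2) = 0.05909 K/W
R_vermiculite fill = ln(121.7/101.7)/(2π×0.0768×21.2) = 0.01755 K/W
R_outer film = 1/(h_o·2πr_oL) = 1/(28.8×2π×0.1217×21.2) = 0.002142 K/W
R_total = 0.07878 K/W
Q = ΔT/R_total = 95/0.07878
Q = 1210 W
T_interface = T_inner − Q·ΣR(inner→interface) = 121 − 1210×0.05909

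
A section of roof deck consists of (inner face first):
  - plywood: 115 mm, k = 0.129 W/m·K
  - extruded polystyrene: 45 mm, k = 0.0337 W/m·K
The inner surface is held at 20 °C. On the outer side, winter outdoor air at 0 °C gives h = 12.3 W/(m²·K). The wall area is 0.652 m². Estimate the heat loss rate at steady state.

Q ≈ 5.65 W

Thermal resistances in series:
R_plywood = L/(kA) = 0.115/(0.129×0.652) = 1.367 K/W
R_extruded polystyrene = L/(kA) = 0.045/(0.0337×0.652) = 2.048 K/W
R_outer film = 1/(h_o·A) = 1/(12.3×0.652) = 0.1247 K/W
R_total = 3.54 K/W
Q = ΔT / R_total = 20 / 3.54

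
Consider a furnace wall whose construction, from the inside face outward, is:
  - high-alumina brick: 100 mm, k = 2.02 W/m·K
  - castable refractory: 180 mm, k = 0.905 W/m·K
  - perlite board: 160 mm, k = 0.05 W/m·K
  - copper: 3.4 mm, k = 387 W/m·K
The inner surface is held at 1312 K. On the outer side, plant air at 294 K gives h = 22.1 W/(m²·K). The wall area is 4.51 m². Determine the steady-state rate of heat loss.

Series thermal resistances:
R_high-alumina brick = L/(kA) = 0.1/(2.02×4.51) = 0.01098 K/W
R_castable refractory = L/(kA) = 0.18/(0.905×4.51) = 0.0441 K/W
R_perlite board = L/(kA) = 0.16/(0.05×4.51) = 0.7095 K/W
R_copper = L/(kA) = 0.0034/(387×4.51) = 1.948×10^-6 K/W
R_outer film = 1/(h_o·A) = 1/(22.1×4.51) = 0.01003 K/W
R_total = 0.7746 K/W
Q = ΔT / R_total = 1018 / 0.7746

Q ≈ 1310 W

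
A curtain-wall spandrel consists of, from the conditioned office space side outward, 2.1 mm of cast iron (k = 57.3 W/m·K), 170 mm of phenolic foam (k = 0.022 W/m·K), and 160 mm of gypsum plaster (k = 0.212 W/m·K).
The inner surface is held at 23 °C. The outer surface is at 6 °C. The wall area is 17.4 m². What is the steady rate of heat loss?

Series thermal resistances:
R_cast iron = L/(kA) = 0.0021/(57.3×17.4) = 2.106×10^-6 K/W
R_phenolic foam = L/(kA) = 0.17/(0.022×17.4) = 0.4441 K/W
R_gypsum plaster = L/(kA) = 0.16/(0.212×17.4) = 0.04337 K/W
R_total = 0.4875 K/W
Q = ΔT / R_total = 17 / 0.4875

Q ≈ 34.9 W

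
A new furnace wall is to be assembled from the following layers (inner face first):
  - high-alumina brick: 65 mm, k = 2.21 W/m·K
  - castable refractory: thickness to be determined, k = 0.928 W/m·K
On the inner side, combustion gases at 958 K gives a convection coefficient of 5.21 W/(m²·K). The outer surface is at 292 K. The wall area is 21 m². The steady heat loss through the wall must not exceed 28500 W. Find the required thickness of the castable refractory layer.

L ≈ 250 mm

Model the wall as resistances in series:
R_inner film = 1/(h_i·A) = 1/(5.21×21) = 0.00914 K/W
R_high-alumina brick = L/(kA) = 0.065/(2.21×21) = 0.001401 K/W
Sum of the known resistances R_other = 0.01054 K/W
Required total resistance R_tot = ΔT/Q_allow = 666/28500 = 0.02337 K/W
R_castable refractory = R_tot − R_other = 0.01283 K/W
L = R·k·A = 0.01283×0.928×21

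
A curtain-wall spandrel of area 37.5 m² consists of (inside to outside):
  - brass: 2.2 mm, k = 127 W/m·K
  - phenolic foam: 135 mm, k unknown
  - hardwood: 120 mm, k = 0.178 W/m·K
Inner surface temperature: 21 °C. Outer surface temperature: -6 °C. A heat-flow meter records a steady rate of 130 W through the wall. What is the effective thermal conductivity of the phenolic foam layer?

k ≈ 0.019 W/(m·K)

Model the wall as resistances in series:
R_brass = L/(kA) = 0.0022/(127×37.5) = 4.619×10^-7 K/W
R_hardwood = L/(kA) = 0.12/(0.178×37.5) = 0.01798 K/W
Sum of known resistances R_other = 0.01798 K/W
Total R = ΔT/Q = 27/130 = 0.2077 K/W
R_phenolic foam = R_total − R_other = 0.1897 K/W
k = L/(R·A) = 0.135/(0.1897×37.5)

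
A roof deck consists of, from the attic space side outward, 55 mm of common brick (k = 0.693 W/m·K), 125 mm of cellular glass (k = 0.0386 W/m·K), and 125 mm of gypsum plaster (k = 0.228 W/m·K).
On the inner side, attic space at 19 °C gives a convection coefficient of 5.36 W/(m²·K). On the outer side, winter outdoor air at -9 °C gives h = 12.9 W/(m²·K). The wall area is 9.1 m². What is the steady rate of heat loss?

Series thermal resistances:
R_inner film = 1/(h_i·A) = 1/(5.36×9.1) = 0.0205 K/W
R_common brick = L/(kA) = 0.055/(0.693×9.1) = 0.008721 K/W
R_cellular glass = L/(kA) = 0.125/(0.0386×9.1) = 0.3559 K/W
R_gypsum plaster = L/(kA) = 0.125/(0.228×9.1) = 0.06025 K/W
R_outer film = 1/(h_o·A) = 1/(12.9×9.1) = 0.008519 K/W
R_total = 0.4539 K/W
Q = ΔT / R_total = 28 / 0.4539

Q ≈ 61.7 W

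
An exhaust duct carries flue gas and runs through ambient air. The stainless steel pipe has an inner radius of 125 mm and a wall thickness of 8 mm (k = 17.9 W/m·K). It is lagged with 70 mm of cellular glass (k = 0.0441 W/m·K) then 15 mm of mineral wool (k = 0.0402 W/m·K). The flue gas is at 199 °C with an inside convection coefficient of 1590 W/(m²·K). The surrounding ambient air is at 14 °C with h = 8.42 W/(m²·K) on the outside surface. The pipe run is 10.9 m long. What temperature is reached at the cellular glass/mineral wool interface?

T ≈ 50 °C

Radial resistances (cylindrical: R_cond = ln(r_o/r_i)/(2πkL), R_conv = 1/(h·2πrL)):
R_inner film = 1/(h_i·2πr₁L) = 1/(1590×2π×0.125×10.9) = 7.347×10^-5 K/W
R_stainless steel pipe wall = ln(133/125)/(2π×17.9×10.9) = 5.06×10^-5 K/W
R_cellular glass = ln(203/133)/(2π×0.0441×10.9) = 0.14 K/W
R_mineral wool = ln(218/203)/(2π×0.0402×10.9) = 0.02589 K/W
R_outer film = 1/(h_o·2πr_oL) = 1/(8.42×2π×0.218×10.9) = 0.007955 K/W
R_total = 0.174 K/W
Q = ΔT/R_total = 185/0.174
Q = 1060 W
T_interface = T_inner − Q·ΣR(inner→interface) = 199 − 1060×0.1401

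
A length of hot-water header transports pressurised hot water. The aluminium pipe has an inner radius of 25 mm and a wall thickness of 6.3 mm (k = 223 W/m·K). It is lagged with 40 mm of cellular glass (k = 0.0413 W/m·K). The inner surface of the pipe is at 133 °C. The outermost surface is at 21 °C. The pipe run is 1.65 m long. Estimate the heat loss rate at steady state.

Q ≈ 58.2 W

Radial resistances (cylindrical: R_cond = ln(r_o/r_i)/(2πkL), R_conv = 1/(h·2πrL)):
R_aluminium pipe wall = ln(31.3/25)/(2π×223×1.65) = 9.721×10^-5 K/W
R_cellular glass = ln(71.3/31.3)/(2π×0.0413×1.65) = 1.923 K/W
R_total = 1.923 K/W
Q = ΔT/R_total = 112/1.923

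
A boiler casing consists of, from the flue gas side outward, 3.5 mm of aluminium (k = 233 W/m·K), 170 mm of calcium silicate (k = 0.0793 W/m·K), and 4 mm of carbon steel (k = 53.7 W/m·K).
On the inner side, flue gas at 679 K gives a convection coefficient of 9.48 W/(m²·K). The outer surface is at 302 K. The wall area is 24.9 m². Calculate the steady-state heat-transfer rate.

Q ≈ 4170 W

Treating each layer as a thermal resistance in series:
R_inner film = 1/(h_i·A) = 1/(9.48×24.9) = 0.004236 K/W
R_aluminium = L/(kA) = 0.0035/(233×24.9) = 6.033×10^-7 K/W
R_calcium silicate = L/(kA) = 0.17/(0.0793×24.9) = 0.08609 K/W
R_carbon steel = L/(kA) = 0.004/(53.7×24.9) = 2.991×10^-6 K/W
R_total = 0.09033 K/W
Q = ΔT / R_total = 377 / 0.09033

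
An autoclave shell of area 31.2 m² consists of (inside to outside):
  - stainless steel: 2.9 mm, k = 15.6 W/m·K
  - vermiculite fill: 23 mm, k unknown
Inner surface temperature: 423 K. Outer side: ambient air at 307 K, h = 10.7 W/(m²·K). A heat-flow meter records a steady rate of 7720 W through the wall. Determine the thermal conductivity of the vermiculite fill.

Model the wall as resistances in series:
R_stainless steel = L/(kA) = 0.0029/(15.6×31.2) = 5.958×10^-6 K/W
R_outer film = 1/(h_o·A) = 1/(10.7×31.2) = 0.002995 K/W
Sum of known resistances R_other = 0.003001 K/W
Total R = ΔT/Q = 116/7720 = 0.01503 K/W
R_vermiculite fill = R_total − R_other = 0.01202 K/W
k = L/(R·A) = 0.023/(0.01202×31.2)

k ≈ 0.0613 W/(m·K)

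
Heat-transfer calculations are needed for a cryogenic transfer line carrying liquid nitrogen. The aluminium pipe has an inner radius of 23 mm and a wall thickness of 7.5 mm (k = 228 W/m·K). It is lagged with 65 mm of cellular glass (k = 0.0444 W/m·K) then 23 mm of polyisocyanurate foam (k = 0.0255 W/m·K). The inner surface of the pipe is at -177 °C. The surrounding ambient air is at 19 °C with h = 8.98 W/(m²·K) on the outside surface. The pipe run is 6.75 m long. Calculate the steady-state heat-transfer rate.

Q ≈ 237 W

Cylindrical conduction, so R = ln(r₂/r₁)/(2πkL) per layer, in series:
R_aluminium pipe wall = ln(30.5/23)/(2π×228×6.75) = 2.919×10^-5 K/W
R_cellular glass = ln(95.5/30.5)/(2π×0.0444×6.75) = 0.6061 K/W
R_polyisocyanurate foam = ln(118.5/95.5)/(2π×0.0255×6.75) = 0.1995 K/W
R_outer film = 1/(h_o·2πr_oL) = 1/(8.98×2π×0.1185×6.75) = 0.02216 K/W
R_total = 0.8279 K/W
Q = ΔT/R_total = 196/0.8279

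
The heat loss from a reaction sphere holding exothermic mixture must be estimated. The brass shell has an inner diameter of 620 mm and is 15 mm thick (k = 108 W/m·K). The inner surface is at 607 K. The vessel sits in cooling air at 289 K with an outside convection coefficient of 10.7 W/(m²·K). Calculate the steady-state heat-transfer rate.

Each spherical layer contributes R = (1/r_i − 1/r_o)/(4πk):
R_brass shell = (1/0.31 − 1/0.325)/(4π×108) = 1.097×10^-4 K/W
R_outer film = 1/(h·4πr_o²) = 1/(10.7×4π×0.325²) = 0.07041 K/W
R_total = 0.07052 K/W
Q = ΔT/R_total = 318/0.07052

Q ≈ 4510 W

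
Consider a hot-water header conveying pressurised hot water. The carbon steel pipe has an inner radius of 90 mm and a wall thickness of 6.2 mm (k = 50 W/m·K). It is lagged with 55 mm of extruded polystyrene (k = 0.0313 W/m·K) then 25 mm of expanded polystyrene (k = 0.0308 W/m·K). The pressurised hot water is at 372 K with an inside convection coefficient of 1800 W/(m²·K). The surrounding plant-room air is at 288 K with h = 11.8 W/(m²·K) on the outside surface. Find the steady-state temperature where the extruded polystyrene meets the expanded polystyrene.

Treating each annulus and film as a series resistance:
R_inner film = 1/(h_i·2πr₁L) = 1/(1800×2π×0.09×1) = 9.824×10^-4 K/W
R_carbon steel pipe wall = ln(96.2/90)/(2π×50×1) = 2.121×10^-4 K/W
R_extruded polystyrene = ln(151.2/96.2)/(2π×0.0313×1) = 2.299 K/W
R_expanded polystyrene = ln(176.2/151.2)/(2π×0.0308×1) = 0.7907 K/W
R_outer film = 1/(h_o·2πr_oL) = 1/(11.8×2π×0.1762×1) = 0.07655 K/W
R_total = 3.168 K/W
Q = ΔT/R_total = 84/3.168
Q = 26.5 W/m
T_interface = T_inner − Q·ΣR(inner→interface) = 372 − 26.5×2.3

T ≈ 311 K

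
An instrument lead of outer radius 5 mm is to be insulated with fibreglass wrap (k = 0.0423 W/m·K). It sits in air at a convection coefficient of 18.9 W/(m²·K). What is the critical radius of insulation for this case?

r_cr ≈ 2.24 mm

For a cylinder r_cr = k/h = 0.0423/18.9
r_cr = 2.24 mm; since the bare radius (5 mm) is above r_cr, any added insulation will reduce heat loss.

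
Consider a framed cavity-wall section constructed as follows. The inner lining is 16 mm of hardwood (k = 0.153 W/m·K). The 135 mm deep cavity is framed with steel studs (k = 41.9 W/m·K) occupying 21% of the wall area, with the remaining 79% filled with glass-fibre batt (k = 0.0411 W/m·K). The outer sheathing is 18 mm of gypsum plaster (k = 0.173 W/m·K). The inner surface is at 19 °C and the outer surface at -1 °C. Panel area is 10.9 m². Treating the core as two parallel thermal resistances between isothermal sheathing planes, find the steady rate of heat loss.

Sheathing layers in series; stud and cavity paths in parallel between them.
R_inner = 0.016/(0.153×10.9) = 0.009594 K/W
R_stud  = 0.135/(41.9×0.21×10.9) = 0.001408 K/W
R_cav   = 0.135/(0.0411×0.79×10.9) = 0.3815 K/W
1/R_core = 1/R_stud + 1/R_cav → R_core = 0.001402 K/W
R_outer = 0.018/(0.173×10.9) = 0.009546 K/W
R_total = 0.02054 K/W
Q = ΔT/R_total = 20/0.02054

Q ≈ 974 W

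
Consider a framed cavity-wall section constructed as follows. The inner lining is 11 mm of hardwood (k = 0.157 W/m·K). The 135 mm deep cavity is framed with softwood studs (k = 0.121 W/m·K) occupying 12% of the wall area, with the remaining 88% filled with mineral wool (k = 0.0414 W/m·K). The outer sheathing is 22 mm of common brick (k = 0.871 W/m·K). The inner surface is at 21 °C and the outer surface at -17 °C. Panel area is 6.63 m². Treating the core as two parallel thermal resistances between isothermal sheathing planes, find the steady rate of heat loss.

Q ≈ 91.8 W

Sheathing layers in series; stud and cavity paths in parallel between them.
R_inner = 0.011/(0.157×6.63) = 0.01057 K/W
R_stud  = 0.135/(0.121×0.12×6.63) = 1.402 K/W
R_cav   = 0.135/(0.0414×0.88×6.63) = 0.5589 K/W
1/R_core = 1/R_stud + 1/R_cav → R_core = 0.3996 K/W
R_outer = 0.022/(0.871×6.63) = 0.00381 K/W
R_total = 0.414 K/W
Q = ΔT/R_total = 38/0.414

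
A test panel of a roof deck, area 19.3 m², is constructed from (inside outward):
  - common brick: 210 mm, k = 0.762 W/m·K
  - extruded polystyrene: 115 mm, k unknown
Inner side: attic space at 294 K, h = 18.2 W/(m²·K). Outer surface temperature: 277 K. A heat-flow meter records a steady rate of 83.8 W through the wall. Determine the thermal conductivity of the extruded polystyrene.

Thermal resistances in series:
R_inner film = 1/(h_i·A) = 1/(18.2×19.3) = 0.002847 K/W
R_common brick = L/(kA) = 0.21/(0.762×19.3) = 0.01428 K/W
Sum of known resistances R_other = 0.01713 K/W
Total R = ΔT/Q = 17/83.8 = 0.2029 K/W
R_extruded polystyrene = R_total − R_other = 0.1857 K/W
k = L/(R·A) = 0.115/(0.1857×19.3)

k ≈ 0.0321 W/(m·K)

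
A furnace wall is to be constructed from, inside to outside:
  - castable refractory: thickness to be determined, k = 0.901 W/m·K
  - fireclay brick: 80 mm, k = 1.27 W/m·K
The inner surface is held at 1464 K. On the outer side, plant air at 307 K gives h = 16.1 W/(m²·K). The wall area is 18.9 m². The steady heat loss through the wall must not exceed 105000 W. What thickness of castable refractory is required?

L ≈ 74.9 mm

Thermal resistances in series:
R_fireclay brick = L/(kA) = 0.08/(1.27×18.9) = 0.003333 K/W
R_outer film = 1/(h_o·A) = 1/(16.1×18.9) = 0.003286 K/W
Sum of the known resistances R_other = 0.006619 K/W
Required total resistance R_tot = ΔT/Q_allow = 1157/105000 = 0.01102 K/W
R_castable refractory = R_tot − R_other = 0.0044 K/W
L = R·k·A = 0.0044×0.901×18.9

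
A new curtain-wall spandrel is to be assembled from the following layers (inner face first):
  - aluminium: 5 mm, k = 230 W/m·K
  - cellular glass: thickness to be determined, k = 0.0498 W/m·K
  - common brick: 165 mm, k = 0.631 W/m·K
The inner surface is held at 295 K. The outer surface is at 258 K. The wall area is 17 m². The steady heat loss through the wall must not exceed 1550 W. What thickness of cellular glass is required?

Treating each layer as a thermal resistance in series:
R_aluminium = L/(kA) = 0.005/(230×17) = 1.279×10^-6 K/W
R_common brick = L/(kA) = 0.165/(0.631×17) = 0.01538 K/W
Sum of the known resistances R_other = 0.01538 K/W
Required total resistance R_tot = ΔT/Q_allow = 37/1550 = 0.02387 K/W
R_cellular glass = R_tot − R_other = 0.008488 K/W
L = R·k·A = 0.008488×0.0498×17

L ≈ 7.19 mm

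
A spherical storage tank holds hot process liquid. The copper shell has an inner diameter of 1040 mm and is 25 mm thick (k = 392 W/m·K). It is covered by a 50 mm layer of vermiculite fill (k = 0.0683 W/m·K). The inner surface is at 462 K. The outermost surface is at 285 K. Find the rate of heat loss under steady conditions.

Q ≈ 985 W

For a spherical shell R = (1/r₁ − 1/r₂)/(4πk); film R = 1/(h·4πr²). In series:
R_copper shell = (1/0.52 − 1/0.545)/(4π×392) = 1.791×10^-5 K/W
R_vermiculite fill = (1/0.545 − 1/0.595)/(4π×0.0683) = 0.1796 K/W
R_total = 0.1797 K/W
Q = ΔT/R_total = 177/0.1797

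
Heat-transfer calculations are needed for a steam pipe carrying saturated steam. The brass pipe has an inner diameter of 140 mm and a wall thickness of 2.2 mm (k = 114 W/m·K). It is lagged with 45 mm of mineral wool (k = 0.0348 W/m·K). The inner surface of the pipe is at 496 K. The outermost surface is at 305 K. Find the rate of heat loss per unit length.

Cylindrical conduction, so R = ln(r₂/r₁)/(2πkL) per layer, in series:
R_brass pipe wall = ln(72.2/70)/(2π×114×1) = 4.32×10^-5 K/W
R_mineral wool = ln(117.2/72.2)/(2π×0.0348×1) = 2.216 K/W
R_total = 2.216 K/W
Q = ΔT/R_total = 191/2.216

q′ ≈ 86.2 W/m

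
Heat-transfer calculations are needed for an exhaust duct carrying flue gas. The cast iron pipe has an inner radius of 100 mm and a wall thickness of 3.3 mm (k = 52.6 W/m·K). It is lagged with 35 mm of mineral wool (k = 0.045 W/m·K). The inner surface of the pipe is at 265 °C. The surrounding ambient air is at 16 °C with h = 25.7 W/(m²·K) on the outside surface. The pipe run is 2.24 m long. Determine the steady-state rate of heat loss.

Q ≈ 518 W

Treating each annulus and film as a series resistance:
R_cast iron pipe wall = ln(103.3/100)/(2π×52.6×2.24) = 4.386×10^-5 K/W
R_mineral wool = ln(138.3/103.3)/(2π×0.045×2.24) = 0.4607 K/W
R_outer film = 1/(h_o·2πr_oL) = 1/(25.7×2π×0.1383×2.24) = 0.01999 K/W
R_total = 0.4807 K/W
Q = ΔT/R_total = 249/0.4807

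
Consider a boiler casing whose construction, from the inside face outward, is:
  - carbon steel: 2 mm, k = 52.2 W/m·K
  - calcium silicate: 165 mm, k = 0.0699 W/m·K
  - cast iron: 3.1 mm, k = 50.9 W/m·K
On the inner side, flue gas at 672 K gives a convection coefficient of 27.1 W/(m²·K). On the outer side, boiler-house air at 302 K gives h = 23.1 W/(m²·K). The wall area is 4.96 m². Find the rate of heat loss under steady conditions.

Q ≈ 752 W

Using the resistance-network approach (series):
R_inner film = 1/(h_i·A) = 1/(27.1×4.96) = 0.00744 K/W
R_carbon steel = L/(kA) = 0.002/(52.2×4.96) = 7.725×10^-6 K/W
R_calcium silicate = L/(kA) = 0.165/(0.0699×4.96) = 0.4759 K/W
R_cast iron = L/(kA) = 0.0031/(50.9×4.96) = 1.228×10^-5 K/W
R_outer film = 1/(h_o·A) = 1/(23.1×4.96) = 0.008728 K/W
R_total = 0.4921 K/W
Q = ΔT / R_total = 370 / 0.4921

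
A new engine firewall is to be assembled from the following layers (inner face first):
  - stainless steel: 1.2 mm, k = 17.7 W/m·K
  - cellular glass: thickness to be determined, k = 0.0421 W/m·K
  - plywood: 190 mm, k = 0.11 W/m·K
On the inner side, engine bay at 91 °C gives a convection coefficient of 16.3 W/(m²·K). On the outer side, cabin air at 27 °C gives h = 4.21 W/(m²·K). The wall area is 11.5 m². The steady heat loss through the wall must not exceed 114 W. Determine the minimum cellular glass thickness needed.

Series thermal resistances:
R_inner film = 1/(h_i·A) = 1/(16.3×11.5) = 0.005335 K/W
R_stainless steel = L/(kA) = 0.0012/(17.7×11.5) = 5.895×10^-6 K/W
R_plywood = L/(kA) = 0.19/(0.11×11.5) = 0.1502 K/W
R_outer film = 1/(h_o·A) = 1/(4.21×11.5) = 0.02065 K/W
Sum of the known resistances R_other = 0.1762 K/W
Required total resistance R_tot = ΔT/Q_allow = 64/114 = 0.5614 K/W
R_cellular glass = R_tot − R_other = 0.3852 K/W
L = R·k·A = 0.3852×0.0421×11.5

L ≈ 186 mm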